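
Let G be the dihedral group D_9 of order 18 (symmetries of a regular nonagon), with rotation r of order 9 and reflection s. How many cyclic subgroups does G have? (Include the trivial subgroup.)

12

A cyclic subgroup of order d is generated by each of its φ(d) elements of order d, so the cyclic subgroups of order d number (#elements of order d)/φ(d).
Cyclic subgroups by order — order 1: 1; order 2: 9; order 3: 1; order 9: 1.
Total: 12.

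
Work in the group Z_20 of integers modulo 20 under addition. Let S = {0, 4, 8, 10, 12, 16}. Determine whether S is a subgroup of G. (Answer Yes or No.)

|S| = 6 does not divide |G| = 20, so by Lagrange S is not a subgroup.

No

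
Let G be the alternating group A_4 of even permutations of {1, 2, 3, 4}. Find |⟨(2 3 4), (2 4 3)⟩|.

|⟨(2 3 4)⟩| = 3 and |⟨(2 4 3)⟩| = 3, so |H| is a multiple of lcm(3, 3) = 3 and divides |G| = 12.
Closing under the operation: H = {e, (2 3 4), (2 4 3)}, so |H| = 3.

3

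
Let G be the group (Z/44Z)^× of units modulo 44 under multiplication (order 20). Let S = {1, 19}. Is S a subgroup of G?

19 ∈ S but its inverse 7 ∉ S, so S is not a subgroup.

No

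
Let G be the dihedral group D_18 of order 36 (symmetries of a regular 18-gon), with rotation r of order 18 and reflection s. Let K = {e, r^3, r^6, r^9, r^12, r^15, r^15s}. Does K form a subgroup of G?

No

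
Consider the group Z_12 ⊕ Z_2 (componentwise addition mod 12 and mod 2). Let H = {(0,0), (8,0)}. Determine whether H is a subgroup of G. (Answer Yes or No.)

No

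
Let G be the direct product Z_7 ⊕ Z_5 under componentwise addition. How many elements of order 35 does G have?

24

An element (a,b) has order lcm(ord(a), ord(b)); count pairs with lcm equal to 35.
Enumerating gives 24 such elements.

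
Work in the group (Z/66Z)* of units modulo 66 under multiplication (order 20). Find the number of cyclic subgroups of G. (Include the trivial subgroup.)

Group the elements of G by the cyclic subgroup they generate; each cyclic subgroup of order d accounts for φ(d) elements.
Cyclic subgroups by order — order 1: 1; order 2: 3; order 5: 1; order 10: 3.
Total: 8.

8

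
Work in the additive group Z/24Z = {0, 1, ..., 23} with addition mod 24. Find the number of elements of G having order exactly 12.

4

In a cyclic group of order 24, the number of elements of order d (for d | 24) is φ(d).
φ(12) = 4.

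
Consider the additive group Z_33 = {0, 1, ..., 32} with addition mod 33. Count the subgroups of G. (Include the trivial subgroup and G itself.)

Subgroups of the cyclic group Z_33 correspond bijectively to divisors of 33.
Divisors of 33: 1, 3, 11, 33.
So Z_33 has 4 subgroups.

4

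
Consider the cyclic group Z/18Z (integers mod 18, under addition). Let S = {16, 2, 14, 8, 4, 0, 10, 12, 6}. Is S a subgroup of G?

|S| = 9 divides |G| = 18, consistent with Lagrange.
S contains the identity, every element's inverse is in S, and S is closed under +: it is a subgroup.
In fact S = ⟨2⟩.

Yes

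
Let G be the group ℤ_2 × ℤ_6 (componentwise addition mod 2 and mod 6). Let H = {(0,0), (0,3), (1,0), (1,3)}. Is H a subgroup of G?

Yes

|H| = 4 divides |G| = 12, consistent with Lagrange.
H contains the identity, every element's inverse is in H, and H is closed under +: it is a subgroup.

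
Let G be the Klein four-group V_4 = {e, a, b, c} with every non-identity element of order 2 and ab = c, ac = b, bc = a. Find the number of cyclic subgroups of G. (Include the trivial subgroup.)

A cyclic subgroup of order d is generated by each of its φ(d) elements of order d, so the cyclic subgroups of order d number (#elements of order d)/φ(d).
Cyclic subgroups by order — order 1: 1; order 2: 3.
Total: 4.

4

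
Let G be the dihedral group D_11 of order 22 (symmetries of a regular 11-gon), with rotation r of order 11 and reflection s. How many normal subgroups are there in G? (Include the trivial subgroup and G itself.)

3

G has 14 subgroups. Checking conjugation-invariance by order — order 1: 1/1 normal; order 2: 0/11 normal; order 11: 1/1 normal; order 22: 1/1 normal.
Total normal subgroups: 3.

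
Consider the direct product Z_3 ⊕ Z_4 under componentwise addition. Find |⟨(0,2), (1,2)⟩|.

|⟨(0,2)⟩| = 2 and |⟨(1,2)⟩| = 6, so |H| is a multiple of lcm(2, 6) = 6 and divides |G| = 12.
Closing under the operation: H = {(0,0), (0,2), (1,0), (1,2), (2,0), (2,2)}, so |H| = 6.

6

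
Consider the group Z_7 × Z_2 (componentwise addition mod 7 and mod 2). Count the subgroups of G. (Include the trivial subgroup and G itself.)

4

|G| = 14, so by Lagrange every subgroup order divides 14. Divisors: 1, 2, 7, 14.
Subgroups by order — order 1: 1; order 2: 1; order 7: 1; order 14: 1.
Total: 1 + 1 + 1 + 1 = 4.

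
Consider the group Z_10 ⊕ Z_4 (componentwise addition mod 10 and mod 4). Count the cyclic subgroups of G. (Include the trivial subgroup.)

12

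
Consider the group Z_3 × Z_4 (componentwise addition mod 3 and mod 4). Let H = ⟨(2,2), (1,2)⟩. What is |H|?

|⟨(2,2)⟩| = 6 and |⟨(1,2)⟩| = 6, so |H| is a multiple of lcm(6, 6) = 6 and divides |G| = 12.
Closing under the operation: H = {(0,0), (0,2), (1,0), (1,2), (2,0), (2,2)}, so |H| = 6.

6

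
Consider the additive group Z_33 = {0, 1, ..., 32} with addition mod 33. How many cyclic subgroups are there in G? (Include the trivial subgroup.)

Group the elements of G by the cyclic subgroup they generate; each cyclic subgroup of order d accounts for φ(d) elements.
Cyclic subgroups by order — order 1: 1; order 3: 1; order 11: 1; order 33: 1.
Total: 4.

4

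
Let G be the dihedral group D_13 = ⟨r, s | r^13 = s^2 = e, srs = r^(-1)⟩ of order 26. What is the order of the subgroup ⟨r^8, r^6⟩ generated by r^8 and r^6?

13

|⟨r^8⟩| = 13 and |⟨r^6⟩| = 13, so |H| is a multiple of lcm(13, 13) = 13 and divides |G| = 26.
Closing under the operation: H = {e, r, r^2, r^3, r^4, r^5, r^6, r^7, r^8, r^9, r^10, r^11, r^12}, so |H| = 13.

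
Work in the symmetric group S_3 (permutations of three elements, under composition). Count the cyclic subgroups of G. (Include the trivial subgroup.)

5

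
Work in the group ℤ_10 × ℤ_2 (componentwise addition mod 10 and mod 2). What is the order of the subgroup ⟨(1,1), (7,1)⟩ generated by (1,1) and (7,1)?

|⟨(1,1)⟩| = 10 and |⟨(7,1)⟩| = 10, so |H| is a multiple of lcm(10, 10) = 10 and divides |G| = 20.
Closing under the operation: H = {(0,0), (1,1), (2,0), (3,1), (4,0), (5,1), (6,0), (7,1), (8,0), (9,1)}, so |H| = 10.

10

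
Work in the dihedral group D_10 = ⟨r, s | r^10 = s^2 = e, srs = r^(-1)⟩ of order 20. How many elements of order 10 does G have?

The elements of order 10 are: r, r^3, r^7, r^9.
That's 4.

4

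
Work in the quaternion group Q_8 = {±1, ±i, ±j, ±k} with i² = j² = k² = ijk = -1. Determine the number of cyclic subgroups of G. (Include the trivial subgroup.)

5

Group the elements of G by the cyclic subgroup they generate; each cyclic subgroup of order d accounts for φ(d) elements.
Cyclic subgroups by order — order 1: 1; order 2: 1; order 4: 3.
Total: 5.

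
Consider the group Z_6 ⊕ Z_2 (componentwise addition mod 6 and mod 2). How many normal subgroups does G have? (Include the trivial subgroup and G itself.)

G is abelian, so every subgroup is normal.
G has 10 subgroups in total, hence 10 normal subgroups.

10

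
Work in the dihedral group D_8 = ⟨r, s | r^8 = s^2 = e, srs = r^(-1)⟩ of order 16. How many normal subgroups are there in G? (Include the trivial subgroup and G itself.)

7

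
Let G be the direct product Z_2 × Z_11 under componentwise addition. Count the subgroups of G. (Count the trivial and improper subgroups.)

|G| = 22, so by Lagrange every subgroup order divides 22. Divisors: 1, 2, 11, 22.
Subgroups by order — order 1: 1; order 2: 1; order 11: 1; order 22: 1.
Total: 1 + 1 + 1 + 1 = 4.

4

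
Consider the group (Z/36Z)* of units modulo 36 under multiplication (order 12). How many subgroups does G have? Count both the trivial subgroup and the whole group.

|G| = 12, so by Lagrange every subgroup order divides 12. Divisors: 1, 2, 3, 4, 6, 12.
Subgroups by order — order 1: 1; order 2: 3; order 3: 1; order 4: 1; order 6: 3; order 12: 1.
Total: 1 + 3 + 1 + 1 + 3 + 1 = 10.

10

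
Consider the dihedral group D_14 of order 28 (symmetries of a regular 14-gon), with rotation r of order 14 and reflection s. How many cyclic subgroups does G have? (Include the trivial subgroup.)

A cyclic subgroup of order d is generated by each of its φ(d) elements of order d, so the cyclic subgroups of order d number (#elements of order d)/φ(d).
Cyclic subgroups by order — order 1: 1; order 2: 15; order 7: 1; order 14: 1.
Total: 18.

18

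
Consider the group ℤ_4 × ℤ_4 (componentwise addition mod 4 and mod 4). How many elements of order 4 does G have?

12

An element (a,b) has order lcm(ord(a), ord(b)); count pairs with lcm equal to 4.
Enumerating gives 12 such elements.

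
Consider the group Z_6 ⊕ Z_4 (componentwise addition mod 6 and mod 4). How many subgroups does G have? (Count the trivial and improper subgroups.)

|G| = 24, so by Lagrange every subgroup order divides 24. Divisors: 1, 2, 3, 4, 6, 8, 12, 24.
Subgroups by order — order 1: 1; order 2: 3; order 3: 1; order 4: 3; order 6: 3; order 8: 1; order 12: 3; order 24: 1.
Total: 1 + 3 + 1 + 3 + 3 + 1 + 3 + 1 = 16.

16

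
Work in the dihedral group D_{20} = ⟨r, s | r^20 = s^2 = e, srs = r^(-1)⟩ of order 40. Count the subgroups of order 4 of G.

|G| = 40 and 4 | 40, so subgroups of order 4 are possible by Lagrange.
The subgroups of order 4 are: {e, r^10, s, r^10s}; {e, r^10, rs, r^11s}; {e, r^10, r^2s, r^12s}; {e, r^10, r^3s, r^13s}; … (11 in all).
So G has 11 subgroups of order 4.

11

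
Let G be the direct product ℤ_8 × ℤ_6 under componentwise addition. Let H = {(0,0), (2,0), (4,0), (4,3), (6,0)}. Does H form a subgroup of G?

No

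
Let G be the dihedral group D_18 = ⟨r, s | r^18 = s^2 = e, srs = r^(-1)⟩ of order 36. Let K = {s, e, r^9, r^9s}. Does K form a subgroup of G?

|K| = 4 divides |G| = 36, consistent with Lagrange.
K contains the identity, every element's inverse is in K, and K is closed under ·: it is a subgroup.

Yes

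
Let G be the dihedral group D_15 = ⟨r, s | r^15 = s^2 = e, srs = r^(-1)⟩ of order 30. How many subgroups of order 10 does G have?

|G| = 30 and 10 | 30, so subgroups of order 10 are possible by Lagrange.
The subgroups of order 10 are: {e, r^3, r^6, r^9, r^12, rs, r^4s, r^7s, r^10s, r^13s}; {e, r^3, r^6, r^9, r^12, r^2s, r^5s, r^8s, r^11s, r^14s}; {e, r^3, r^6, r^9, r^12, s, r^3s, r^6s, r^9s, r^12s}.
So G has 3 subgroups of order 10.

3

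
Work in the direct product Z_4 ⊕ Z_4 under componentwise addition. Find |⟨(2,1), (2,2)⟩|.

8

|⟨(2,1)⟩| = 4 and |⟨(2,2)⟩| = 2, so |H| is a multiple of lcm(4, 2) = 4 and divides |G| = 16.
Closing under the operation: H = {(0,0), (0,1), (0,2), (0,3), (2,0), (2,1), (2,2), (2,3)}, so |H| = 8.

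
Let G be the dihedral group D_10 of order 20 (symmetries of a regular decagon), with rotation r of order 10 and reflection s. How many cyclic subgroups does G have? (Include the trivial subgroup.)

14

Group the elements of G by the cyclic subgroup they generate; each cyclic subgroup of order d accounts for φ(d) elements.
Cyclic subgroups by order — order 1: 1; order 2: 11; order 5: 1; order 10: 1.
Total: 14.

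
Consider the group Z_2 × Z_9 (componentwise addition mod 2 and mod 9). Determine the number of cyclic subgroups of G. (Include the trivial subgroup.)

A cyclic subgroup of order d is generated by each of its φ(d) elements of order d, so the cyclic subgroups of order d number (#elements of order d)/φ(d).
Cyclic subgroups by order — order 1: 1; order 2: 1; order 3: 1; order 6: 1; order 9: 1; order 18: 1.
Total: 6.

6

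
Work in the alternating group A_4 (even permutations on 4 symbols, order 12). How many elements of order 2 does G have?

3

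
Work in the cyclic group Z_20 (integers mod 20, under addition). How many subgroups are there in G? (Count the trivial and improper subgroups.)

Subgroups of the cyclic group Z_20 correspond bijectively to divisors of 20.
Divisors of 20: 1, 2, 4, 5, 10, 20.
So Z_20 has 6 subgroups.

6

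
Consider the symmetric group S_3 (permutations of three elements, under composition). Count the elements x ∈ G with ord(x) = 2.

3

The elements of order 2 are: (2 3), (1 2), (1 3).
That's 3.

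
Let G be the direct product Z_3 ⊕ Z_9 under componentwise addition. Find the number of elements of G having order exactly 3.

8

An element (a,b) has order lcm(ord(a), ord(b)); count pairs with lcm equal to 3.
Enumerating gives 8 such elements.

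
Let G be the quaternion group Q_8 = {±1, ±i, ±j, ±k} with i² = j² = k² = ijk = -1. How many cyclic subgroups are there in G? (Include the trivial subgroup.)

5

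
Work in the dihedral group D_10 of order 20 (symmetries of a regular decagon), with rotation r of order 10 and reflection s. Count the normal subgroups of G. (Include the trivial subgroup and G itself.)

G has 22 subgroups. Checking conjugation-invariance by order — order 1: 1/1 normal; order 2: 1/11 normal; order 4: 0/5 normal; order 5: 1/1 normal; order 10: 3/3 normal; order 20: 1/1 normal.
Total normal subgroups: 7.

7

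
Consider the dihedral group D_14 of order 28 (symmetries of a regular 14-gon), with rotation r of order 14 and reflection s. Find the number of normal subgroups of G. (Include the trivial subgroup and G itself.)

7

G has 28 subgroups. Checking conjugation-invariance by order — order 1: 1/1 normal; order 2: 1/15 normal; order 4: 0/7 normal; order 7: 1/1 normal; order 14: 3/3 normal; order 28: 1/1 normal.
Total normal subgroups: 7.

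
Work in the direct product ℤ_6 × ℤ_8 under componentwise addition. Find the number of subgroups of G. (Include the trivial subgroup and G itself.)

22

|G| = 48, so by Lagrange every subgroup order divides 48. Divisors: 1, 2, 3, 4, 6, 8, 12, 16, 24, 48.
Subgroups by order — order 1: 1; order 2: 3; order 3: 1; order 4: 3; order 6: 3; order 8: 3; order 12: 3; order 16: 1; order 24: 3; order 48: 1.
Total: 1 + 3 + 1 + 3 + 3 + 3 + 3 + 1 + 3 + 1 = 22.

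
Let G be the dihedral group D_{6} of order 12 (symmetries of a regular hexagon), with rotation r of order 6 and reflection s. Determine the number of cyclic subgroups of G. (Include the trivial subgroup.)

Group the elements of G by the cyclic subgroup they generate; each cyclic subgroup of order d accounts for φ(d) elements.
Cyclic subgroups by order — order 1: 1; order 2: 7; order 3: 1; order 6: 1.
Total: 10.

10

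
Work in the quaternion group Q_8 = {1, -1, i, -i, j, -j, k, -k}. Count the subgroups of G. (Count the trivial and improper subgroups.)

6

|G| = 8, so by Lagrange every subgroup order divides 8. Divisors: 1, 2, 4, 8.
Subgroups by order — order 1: 1; order 2: 1; order 4: 3; order 8: 1.
Total: 1 + 1 + 3 + 1 = 6.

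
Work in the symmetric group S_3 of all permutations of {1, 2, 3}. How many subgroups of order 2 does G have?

|G| = 6 and 2 | 6, so subgroups of order 2 are possible by Lagrange.
The subgroups of order 2 are: {e, (1 2)}; {e, (1 3)}; {e, (2 3)}.
So G has 3 subgroups of order 2.

3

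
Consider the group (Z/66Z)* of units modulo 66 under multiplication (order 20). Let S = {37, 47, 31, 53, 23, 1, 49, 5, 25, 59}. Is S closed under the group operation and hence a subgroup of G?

|S| = 10 divides |G| = 20, consistent with Lagrange.
S contains the identity, every element's inverse is in S, and S is closed under ·: it is a subgroup.
In fact S = ⟨5⟩.

Yes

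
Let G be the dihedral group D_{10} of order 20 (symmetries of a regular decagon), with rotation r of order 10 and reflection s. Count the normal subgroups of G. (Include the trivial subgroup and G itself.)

7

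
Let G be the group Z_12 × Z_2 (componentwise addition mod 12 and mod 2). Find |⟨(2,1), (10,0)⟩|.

|⟨(2,1)⟩| = 6 and |⟨(10,0)⟩| = 6, so |H| is a multiple of lcm(6, 6) = 6 and divides |G| = 24.
Closing under the operation: H = {(0,0), (0,1), (2,0), (2,1), (4,0), (4,1), (6,0), (6,1), (8,0), (8,1), (10,0), (10,1)}, so |H| = 12.

12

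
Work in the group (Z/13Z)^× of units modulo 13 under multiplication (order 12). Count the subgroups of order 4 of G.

1

|G| = 12 and 4 | 12, so subgroups of order 4 are possible by Lagrange.
The subgroups of order 4 are: {1, 5, 8, 12}.
So G has 1 subgroup of order 4.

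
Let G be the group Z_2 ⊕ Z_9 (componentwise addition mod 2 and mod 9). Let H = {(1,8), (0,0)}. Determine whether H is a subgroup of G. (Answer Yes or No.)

No

(1,8) ∈ H but its inverse (1,1) ∉ H, so H is not a subgroup.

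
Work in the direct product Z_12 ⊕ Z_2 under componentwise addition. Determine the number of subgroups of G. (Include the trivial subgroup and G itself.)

|G| = 24, so by Lagrange every subgroup order divides 24. Divisors: 1, 2, 3, 4, 6, 8, 12, 24.
Subgroups by order — order 1: 1; order 2: 3; order 3: 1; order 4: 3; order 6: 3; order 8: 1; order 12: 3; order 24: 1.
Total: 1 + 3 + 1 + 3 + 3 + 1 + 3 + 1 = 16.

16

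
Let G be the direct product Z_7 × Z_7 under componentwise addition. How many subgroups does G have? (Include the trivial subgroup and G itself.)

10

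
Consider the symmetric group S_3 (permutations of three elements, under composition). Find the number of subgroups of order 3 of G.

1

|G| = 6 and 3 | 6, so subgroups of order 3 are possible by Lagrange.
The subgroups of order 3 are: {e, (1 2 3), (1 3 2)}.
So G has 1 subgroup of order 3.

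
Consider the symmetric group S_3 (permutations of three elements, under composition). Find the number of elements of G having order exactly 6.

No element of G has order 6 (even though 6 | 6).

0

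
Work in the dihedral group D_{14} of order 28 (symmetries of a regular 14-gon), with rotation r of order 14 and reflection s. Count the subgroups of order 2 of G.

|G| = 28 and 2 | 28, so subgroups of order 2 are possible by Lagrange.
The subgroups of order 2 are: {e, r^10s}; {e, r^11s}; {e, r^12s}; {e, r^13s}; … (15 in all).
So G has 15 subgroups of order 2.

15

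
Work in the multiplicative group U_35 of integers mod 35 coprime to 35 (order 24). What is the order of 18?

Compute successive powers of 18 mod 35: 18, 9, 22, 11, 23, 29, 32, 16, …; 18^12 ≡ 1 (mod 35).
So |⟨18⟩| = 12.

12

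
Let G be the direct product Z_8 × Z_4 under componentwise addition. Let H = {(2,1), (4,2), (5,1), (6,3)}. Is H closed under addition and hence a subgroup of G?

The identity (0,0) ∉ H, so H is not a subgroup.

No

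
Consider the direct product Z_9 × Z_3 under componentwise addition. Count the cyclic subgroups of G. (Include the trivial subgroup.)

Group the elements of G by the cyclic subgroup they generate; each cyclic subgroup of order d accounts for φ(d) elements.
Cyclic subgroups by order — order 1: 1; order 3: 4; order 9: 3.
Total: 8.

8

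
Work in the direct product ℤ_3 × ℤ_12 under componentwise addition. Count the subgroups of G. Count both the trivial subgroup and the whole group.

18

|G| = 36, so by Lagrange every subgroup order divides 36. Divisors: 1, 2, 3, 4, 6, 9, 12, 18, 36.
Subgroups by order — order 1: 1; order 2: 1; order 3: 4; order 4: 1; order 6: 4; order 9: 1; order 12: 4; order 18: 1; order 36: 1.
Total: 1 + 1 + 4 + 1 + 4 + 1 + 4 + 1 + 1 = 18.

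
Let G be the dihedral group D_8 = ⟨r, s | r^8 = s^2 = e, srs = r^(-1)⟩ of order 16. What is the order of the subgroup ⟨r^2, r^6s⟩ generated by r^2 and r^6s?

8

|⟨r^2⟩| = 4 and |⟨r^6s⟩| = 2, so |H| is a multiple of lcm(4, 2) = 4 and divides |G| = 16.
Closing under the operation: H = {e, r^2, r^4, r^6, s, r^2s, r^4s, r^6s}, so |H| = 8.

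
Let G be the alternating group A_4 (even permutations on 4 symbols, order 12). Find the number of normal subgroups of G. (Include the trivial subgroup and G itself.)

3

G has 10 subgroups. Checking conjugation-invariance by order — order 1: 1/1 normal; order 2: 0/3 normal; order 3: 0/4 normal; order 4: 1/1 normal; order 12: 1/1 normal.
Total normal subgroups: 3.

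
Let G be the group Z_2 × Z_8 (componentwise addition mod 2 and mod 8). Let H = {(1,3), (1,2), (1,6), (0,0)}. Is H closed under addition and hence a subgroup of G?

No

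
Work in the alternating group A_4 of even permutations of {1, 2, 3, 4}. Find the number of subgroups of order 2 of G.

3

|G| = 12 and 2 | 12, so subgroups of order 2 are possible by Lagrange.
The subgroups of order 2 are: {e, (1 2)(3 4)}; {e, (1 3)(2 4)}; {e, (1 4)(2 3)}.
So G has 3 subgroups of order 2.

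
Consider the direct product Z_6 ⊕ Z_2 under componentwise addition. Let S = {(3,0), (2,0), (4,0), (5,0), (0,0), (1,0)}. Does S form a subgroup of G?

Yes

|S| = 6 divides |G| = 12, consistent with Lagrange.
S contains the identity, every element's inverse is in S, and S is closed under +: it is a subgroup.
In fact S = ⟨(5,0)⟩.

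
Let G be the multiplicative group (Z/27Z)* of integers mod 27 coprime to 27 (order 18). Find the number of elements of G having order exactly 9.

6

The elements of order 9 are: 4, 7, 13, 16, 22, 25.
That's 6.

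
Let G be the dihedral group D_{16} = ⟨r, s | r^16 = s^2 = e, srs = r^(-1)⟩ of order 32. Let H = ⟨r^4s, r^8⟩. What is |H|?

4

|⟨r^4s⟩| = 2 and |⟨r^8⟩| = 2, so |H| is a multiple of lcm(2, 2) = 2 and divides |G| = 32.
Closing under the operation: H = {e, r^8, r^4s, r^12s}, so |H| = 4.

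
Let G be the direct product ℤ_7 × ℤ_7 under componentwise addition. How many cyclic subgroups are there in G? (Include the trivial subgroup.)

9

A cyclic subgroup of order d is generated by each of its φ(d) elements of order d, so the cyclic subgroups of order d number (#elements of order d)/φ(d).
Cyclic subgroups by order — order 1: 1; order 7: 8.
Total: 9.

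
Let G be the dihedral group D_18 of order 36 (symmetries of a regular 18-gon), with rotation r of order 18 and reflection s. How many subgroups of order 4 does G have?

|G| = 36 and 4 | 36, so subgroups of order 4 are possible by Lagrange.
The subgroups of order 4 are: {e, r^9, rs, r^10s}; {e, r^9, r^2s, r^11s}; {e, r^9, r^3s, r^12s}; {e, r^9, r^4s, r^13s}; … (9 in all).
So G has 9 subgroups of order 4.

9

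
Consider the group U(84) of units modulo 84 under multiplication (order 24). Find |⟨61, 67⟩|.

|⟨61⟩| = 6 and |⟨67⟩| = 6, so |H| is a multiple of lcm(6, 6) = 6 and divides |G| = 24.
Closing under the operation: H = {1, 13, 19, 25, 31, 37, 43, 55, 61, 67, 73, 79}, so |H| = 12.

12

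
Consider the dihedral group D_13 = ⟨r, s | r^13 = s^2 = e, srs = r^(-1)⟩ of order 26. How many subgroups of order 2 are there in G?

13

|G| = 26 and 2 | 26, so subgroups of order 2 are possible by Lagrange.
The subgroups of order 2 are: {e, r^10s}; {e, r^11s}; {e, r^12s}; {e, r^2s}; … (13 in all).
So G has 13 subgroups of order 2.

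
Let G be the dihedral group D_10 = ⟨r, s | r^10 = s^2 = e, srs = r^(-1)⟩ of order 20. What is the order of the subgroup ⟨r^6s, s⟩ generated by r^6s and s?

10

|⟨r^6s⟩| = 2 and |⟨s⟩| = 2, so |H| is a multiple of lcm(2, 2) = 2 and divides |G| = 20.
Closing under the operation: H = {e, r^2, r^4, r^6, r^8, s, r^2s, r^4s, r^6s, r^8s}, so |H| = 10.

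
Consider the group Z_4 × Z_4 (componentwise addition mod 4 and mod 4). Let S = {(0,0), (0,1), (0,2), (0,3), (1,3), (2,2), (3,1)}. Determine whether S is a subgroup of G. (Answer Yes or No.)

No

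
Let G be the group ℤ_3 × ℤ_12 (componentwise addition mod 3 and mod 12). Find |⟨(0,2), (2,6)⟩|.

18

|⟨(0,2)⟩| = 6 and |⟨(2,6)⟩| = 6, so |H| is a multiple of lcm(6, 6) = 6 and divides |G| = 36.
Closing under the operation: H = {(0,0), (0,2), (0,4), (0,6), (0,8), (0,10), (1,0), (1,2), (1,4), (1,6), (1,8), (1,10), (2,0), (2,2), (2,4), (2,6), (2,8), (2,10)}, so |H| = 18.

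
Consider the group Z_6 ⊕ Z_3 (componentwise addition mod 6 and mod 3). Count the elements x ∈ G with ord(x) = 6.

8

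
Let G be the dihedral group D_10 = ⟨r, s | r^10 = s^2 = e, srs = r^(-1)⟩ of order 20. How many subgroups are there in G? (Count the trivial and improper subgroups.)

|G| = 20, so by Lagrange every subgroup order divides 20. Divisors: 1, 2, 4, 5, 10, 20.
Subgroups by order — order 1: 1; order 2: 11; order 4: 5; order 5: 1; order 10: 3; order 20: 1.
Total: 1 + 11 + 5 + 1 + 3 + 1 = 22.

22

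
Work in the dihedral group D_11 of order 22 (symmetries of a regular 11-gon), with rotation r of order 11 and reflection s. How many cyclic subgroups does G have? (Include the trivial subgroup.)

Group the elements of G by the cyclic subgroup they generate; each cyclic subgroup of order d accounts for φ(d) elements.
Cyclic subgroups by order — order 1: 1; order 2: 11; order 11: 1.
Total: 13.

13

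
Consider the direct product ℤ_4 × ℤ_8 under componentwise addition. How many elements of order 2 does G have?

An element (a,b) has order lcm(ord(a), ord(b)); count pairs with lcm equal to 2.
Enumerating gives 3 such elements.

3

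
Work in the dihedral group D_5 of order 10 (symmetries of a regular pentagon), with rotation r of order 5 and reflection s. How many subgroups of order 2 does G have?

|G| = 10 and 2 | 10, so subgroups of order 2 are possible by Lagrange.
The subgroups of order 2 are: {e, r^2s}; {e, r^3s}; {e, r^4s}; {e, rs}; … (5 in all).
So G has 5 subgroups of order 2.

5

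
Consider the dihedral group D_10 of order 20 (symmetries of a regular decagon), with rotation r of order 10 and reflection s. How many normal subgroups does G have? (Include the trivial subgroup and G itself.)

G has 22 subgroups. Checking conjugation-invariance by order — order 1: 1/1 normal; order 2: 1/11 normal; order 4: 0/5 normal; order 5: 1/1 normal; order 10: 3/3 normal; order 20: 1/1 normal.
Total normal subgroups: 7.

7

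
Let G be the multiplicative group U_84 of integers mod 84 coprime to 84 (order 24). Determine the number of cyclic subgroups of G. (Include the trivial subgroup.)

Each element a generates a cyclic subgroup ⟨a⟩; distinct elements may generate the same one (a cyclic group of order d has φ(d) generators).
Cyclic subgroups by order — order 1: 1; order 2: 7; order 3: 1; order 6: 7.
Total: 16.

16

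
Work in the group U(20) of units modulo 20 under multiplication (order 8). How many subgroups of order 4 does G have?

3

|G| = 8 and 4 | 8, so subgroups of order 4 are possible by Lagrange.
The subgroups of order 4 are: {1, 9, 11, 19}; {1, 9, 13, 17}; {1, 3, 7, 9}.
So G has 3 subgroups of order 4.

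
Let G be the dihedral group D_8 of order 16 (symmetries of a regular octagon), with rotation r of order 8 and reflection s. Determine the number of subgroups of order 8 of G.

3

|G| = 16 and 8 | 16, so subgroups of order 8 are possible by Lagrange.
The subgroups of order 8 are: {e, r, r^2, r^3, r^4, r^5, r^6, r^7}; {e, r^2, r^4, r^6, s, r^2s, r^4s, r^6s}; {e, r^2, r^4, r^6, rs, r^3s, r^5s, r^7s}.
So G has 3 subgroups of order 8.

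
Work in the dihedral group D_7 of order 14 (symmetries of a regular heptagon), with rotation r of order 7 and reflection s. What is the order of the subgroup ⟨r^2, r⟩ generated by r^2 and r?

7

|⟨r^2⟩| = 7 and |⟨r⟩| = 7, so |H| is a multiple of lcm(7, 7) = 7 and divides |G| = 14.
Closing under the operation: H = {e, r, r^2, r^3, r^4, r^5, r^6}, so |H| = 7.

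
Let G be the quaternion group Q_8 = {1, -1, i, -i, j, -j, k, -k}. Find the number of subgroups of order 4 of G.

|G| = 8 and 4 | 8, so subgroups of order 4 are possible by Lagrange.
The subgroups of order 4 are: {1, -1, i, -i}; {1, -1, j, -j}; {1, -1, k, -k}.
So G has 3 subgroups of order 4.

3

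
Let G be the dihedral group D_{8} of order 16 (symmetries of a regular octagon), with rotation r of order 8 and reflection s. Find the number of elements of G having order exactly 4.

The elements of order 4 are: r^2, r^6.
That's 2.

2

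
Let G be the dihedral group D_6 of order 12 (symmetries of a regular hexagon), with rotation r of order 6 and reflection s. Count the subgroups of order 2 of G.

7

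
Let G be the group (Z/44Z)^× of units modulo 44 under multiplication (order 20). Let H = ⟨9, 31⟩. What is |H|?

10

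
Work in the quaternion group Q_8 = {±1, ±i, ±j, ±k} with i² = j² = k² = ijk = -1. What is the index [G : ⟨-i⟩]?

2

|⟨-i⟩| = 4 and |G| = 8.
By Lagrange, [G : H] = |G|/|H| = 8/4 = 2.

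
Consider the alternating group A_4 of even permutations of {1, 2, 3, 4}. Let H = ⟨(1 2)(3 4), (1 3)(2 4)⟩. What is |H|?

|⟨(1 2)(3 4)⟩| = 2 and |⟨(1 3)(2 4)⟩| = 2, so |H| is a multiple of lcm(2, 2) = 2 and divides |G| = 12.
Closing under the operation: H = {e, (1 2)(3 4), (1 3)(2 4), (1 4)(2 3)}, so |H| = 4.

4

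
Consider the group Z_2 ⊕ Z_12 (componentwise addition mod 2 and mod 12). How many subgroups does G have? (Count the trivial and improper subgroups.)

|G| = 24, so by Lagrange every subgroup order divides 24. Divisors: 1, 2, 3, 4, 6, 8, 12, 24.
Subgroups by order — order 1: 1; order 2: 3; order 3: 1; order 4: 3; order 6: 3; order 8: 1; order 12: 3; order 24: 1.
Total: 1 + 3 + 1 + 3 + 3 + 1 + 3 + 1 = 16.

16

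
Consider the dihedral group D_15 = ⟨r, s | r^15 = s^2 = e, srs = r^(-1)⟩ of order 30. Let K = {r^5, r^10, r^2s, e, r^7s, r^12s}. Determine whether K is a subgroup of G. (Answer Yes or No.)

Yes

|K| = 6 divides |G| = 30, consistent with Lagrange.
K contains the identity, every element's inverse is in K, and K is closed under ·: it is a subgroup.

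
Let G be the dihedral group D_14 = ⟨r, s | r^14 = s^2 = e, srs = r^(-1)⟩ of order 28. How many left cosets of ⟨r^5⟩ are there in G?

2

|⟨r^5⟩| = 14 and |G| = 28.
By Lagrange, [G : H] = |G|/|H| = 28/14 = 2.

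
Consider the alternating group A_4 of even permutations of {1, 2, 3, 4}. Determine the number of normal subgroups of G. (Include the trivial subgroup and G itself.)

3

G has 10 subgroups. Checking conjugation-invariance by order — order 1: 1/1 normal; order 2: 0/3 normal; order 3: 0/4 normal; order 4: 1/1 normal; order 12: 1/1 normal.
Total normal subgroups: 3.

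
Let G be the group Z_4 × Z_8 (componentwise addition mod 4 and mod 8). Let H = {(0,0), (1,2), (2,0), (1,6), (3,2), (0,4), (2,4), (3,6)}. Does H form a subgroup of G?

Yes

|H| = 8 divides |G| = 32, consistent with Lagrange.
H contains the identity, every element's inverse is in H, and H is closed under +: it is a subgroup.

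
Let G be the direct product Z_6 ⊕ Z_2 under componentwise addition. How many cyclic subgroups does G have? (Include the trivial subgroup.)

8

Group the elements of G by the cyclic subgroup they generate; each cyclic subgroup of order d accounts for φ(d) elements.
Cyclic subgroups by order — order 1: 1; order 2: 3; order 3: 1; order 6: 3.
Total: 8.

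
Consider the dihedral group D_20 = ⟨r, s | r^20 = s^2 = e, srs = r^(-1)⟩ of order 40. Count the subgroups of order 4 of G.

|G| = 40 and 4 | 40, so subgroups of order 4 are possible by Lagrange.
The subgroups of order 4 are: {e, r^10, s, r^10s}; {e, r^10, rs, r^11s}; {e, r^10, r^2s, r^12s}; {e, r^10, r^3s, r^13s}; … (11 in all).
So G has 11 subgroups of order 4.

11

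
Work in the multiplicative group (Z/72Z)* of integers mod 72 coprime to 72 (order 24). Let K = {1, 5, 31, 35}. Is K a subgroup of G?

No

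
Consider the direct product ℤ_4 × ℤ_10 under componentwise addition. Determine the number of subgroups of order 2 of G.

3

|G| = 40 and 2 | 40, so subgroups of order 2 are possible by Lagrange.
The subgroups of order 2 are: {(0,0), (0,5)}; {(0,0), (2,0)}; {(0,0), (2,5)}.
So G has 3 subgroups of order 2.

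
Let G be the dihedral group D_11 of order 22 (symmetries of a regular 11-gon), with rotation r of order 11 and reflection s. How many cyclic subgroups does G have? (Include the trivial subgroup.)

13

A cyclic subgroup of order d is generated by each of its φ(d) elements of order d, so the cyclic subgroups of order d number (#elements of order d)/φ(d).
Cyclic subgroups by order — order 1: 1; order 2: 11; order 11: 1.
Total: 13.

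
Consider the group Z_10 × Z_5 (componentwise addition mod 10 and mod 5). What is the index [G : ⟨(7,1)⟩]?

5

|⟨(7,1)⟩| = 10 and |G| = 50.
By Lagrange, [G : H] = |G|/|H| = 50/10 = 5.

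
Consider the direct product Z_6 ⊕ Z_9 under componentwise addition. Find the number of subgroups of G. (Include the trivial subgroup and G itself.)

20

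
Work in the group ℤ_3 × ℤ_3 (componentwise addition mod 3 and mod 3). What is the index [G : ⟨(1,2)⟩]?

3

|⟨(1,2)⟩| = 3 and |G| = 9.
By Lagrange, [G : H] = |G|/|H| = 9/3 = 3.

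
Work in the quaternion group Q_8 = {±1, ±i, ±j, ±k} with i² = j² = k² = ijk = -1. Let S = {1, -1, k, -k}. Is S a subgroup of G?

|S| = 4 divides |G| = 8, consistent with Lagrange.
S contains the identity, every element's inverse is in S, and S is closed under ·: it is a subgroup.
In fact S = ⟨-k⟩.

Yes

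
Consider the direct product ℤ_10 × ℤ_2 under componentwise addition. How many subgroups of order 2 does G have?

3

|G| = 20 and 2 | 20, so subgroups of order 2 are possible by Lagrange.
The subgroups of order 2 are: {(0,0), (0,1)}; {(0,0), (5,0)}; {(0,0), (5,1)}.
So G has 3 subgroups of order 2.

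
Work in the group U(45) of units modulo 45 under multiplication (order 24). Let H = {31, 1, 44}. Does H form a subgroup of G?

31 ∈ H but its inverse 16 ∉ H, so H is not a subgroup.

No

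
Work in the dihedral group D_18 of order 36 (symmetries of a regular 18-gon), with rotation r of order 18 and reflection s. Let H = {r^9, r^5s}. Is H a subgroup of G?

No

The identity e ∉ H, so H is not a subgroup.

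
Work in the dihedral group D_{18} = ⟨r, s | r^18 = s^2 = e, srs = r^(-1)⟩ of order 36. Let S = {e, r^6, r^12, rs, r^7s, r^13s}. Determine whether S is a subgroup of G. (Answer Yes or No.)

Yes

|S| = 6 divides |G| = 36, consistent with Lagrange.
S contains the identity, every element's inverse is in S, and S is closed under ·: it is a subgroup.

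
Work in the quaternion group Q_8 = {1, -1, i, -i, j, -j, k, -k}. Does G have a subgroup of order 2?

Yes

2 | 8. A subgroup of order 2 is {1, -1}.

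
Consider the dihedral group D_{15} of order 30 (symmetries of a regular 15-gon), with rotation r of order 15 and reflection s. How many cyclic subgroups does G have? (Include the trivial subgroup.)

A cyclic subgroup of order d is generated by each of its φ(d) elements of order d, so the cyclic subgroups of order d number (#elements of order d)/φ(d).
Cyclic subgroups by order — order 1: 1; order 2: 15; order 3: 1; order 5: 1; order 15: 1.
Total: 19.

19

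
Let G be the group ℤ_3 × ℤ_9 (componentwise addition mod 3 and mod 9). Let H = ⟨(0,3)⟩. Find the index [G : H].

|⟨(0,3)⟩| = 3 and |G| = 27.
By Lagrange, [G : H] = |G|/|H| = 27/3 = 9.

9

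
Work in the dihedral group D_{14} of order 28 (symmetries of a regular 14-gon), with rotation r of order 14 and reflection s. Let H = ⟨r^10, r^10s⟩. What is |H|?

|⟨r^10⟩| = 7 and |⟨r^10s⟩| = 2, so |H| is a multiple of lcm(7, 2) = 14 and divides |G| = 28.
Closing under the operation: H = {e, r^2, r^4, r^6, r^8, r^10, r^12, s, r^2s, r^4s, r^6s, r^8s, r^10s, r^12s}, so |H| = 14.

14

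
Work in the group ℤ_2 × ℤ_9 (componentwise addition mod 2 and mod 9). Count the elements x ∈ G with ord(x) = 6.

2

An element (a,b) has order lcm(ord(a), ord(b)); count pairs with lcm equal to 6.
Enumerating gives 2 such elements.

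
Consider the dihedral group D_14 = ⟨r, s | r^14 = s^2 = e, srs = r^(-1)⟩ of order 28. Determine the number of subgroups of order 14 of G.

|G| = 28 and 14 | 28, so subgroups of order 14 are possible by Lagrange.
The subgroups of order 14 are: {e, r, r^2, r^3, r^4, r^5, r^6, r^7, r^8, r^9, r^10, r^11, r^12, r^13}; {e, r^2, r^4, r^6, r^8, r^10, r^12, s, r^2s, r^4s, r^6s, r^8s, r^10s, r^12s}; {e, r^2, r^4, r^6, r^8, r^10, r^12, rs, r^3s, r^5s, r^7s, r^9s, r^11s, r^13s}.
So G has 3 subgroups of order 14.

3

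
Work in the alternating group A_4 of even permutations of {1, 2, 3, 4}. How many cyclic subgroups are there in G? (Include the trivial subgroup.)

Each element a generates a cyclic subgroup ⟨a⟩; distinct elements may generate the same one (a cyclic group of order d has φ(d) generators).
Cyclic subgroups by order — order 1: 1; order 2: 3; order 3: 4.
Total: 8.

8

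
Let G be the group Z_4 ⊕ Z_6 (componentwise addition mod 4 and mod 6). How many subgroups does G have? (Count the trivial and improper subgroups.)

16

|G| = 24, so by Lagrange every subgroup order divides 24. Divisors: 1, 2, 3, 4, 6, 8, 12, 24.
Subgroups by order — order 1: 1; order 2: 3; order 3: 1; order 4: 3; order 6: 3; order 8: 1; order 12: 3; order 24: 1.
Total: 1 + 3 + 1 + 3 + 3 + 1 + 3 + 1 = 16.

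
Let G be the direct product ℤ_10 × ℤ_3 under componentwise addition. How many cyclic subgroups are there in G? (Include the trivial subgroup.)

A cyclic subgroup of order d is generated by each of its φ(d) elements of order d, so the cyclic subgroups of order d number (#elements of order d)/φ(d).
Cyclic subgroups by order — order 1: 1; order 2: 1; order 3: 1; order 5: 1; order 6: 1; order 10: 1; order 15: 1; order 30: 1.
Total: 8.

8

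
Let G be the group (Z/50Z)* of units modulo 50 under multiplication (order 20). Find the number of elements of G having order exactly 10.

4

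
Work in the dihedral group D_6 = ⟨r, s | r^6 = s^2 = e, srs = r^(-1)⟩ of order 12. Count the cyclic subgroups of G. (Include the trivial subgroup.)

A cyclic subgroup of order d is generated by each of its φ(d) elements of order d, so the cyclic subgroups of order d number (#elements of order d)/φ(d).
Cyclic subgroups by order — order 1: 1; order 2: 7; order 3: 1; order 6: 1.
Total: 10.

10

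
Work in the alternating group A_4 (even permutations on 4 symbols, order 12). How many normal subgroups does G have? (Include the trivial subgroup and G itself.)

G has 10 subgroups. Checking conjugation-invariance by order — order 1: 1/1 normal; order 2: 0/3 normal; order 3: 0/4 normal; order 4: 1/1 normal; order 12: 1/1 normal.
Total normal subgroups: 3.

3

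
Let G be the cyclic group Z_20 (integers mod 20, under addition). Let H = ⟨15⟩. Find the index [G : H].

|⟨15⟩| = 4 and |G| = 20.
By Lagrange, [G : H] = |G|/|H| = 20/4 = 5.

5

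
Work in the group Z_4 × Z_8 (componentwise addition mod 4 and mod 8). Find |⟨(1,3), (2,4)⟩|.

16

|⟨(1,3)⟩| = 8 and |⟨(2,4)⟩| = 2, so |H| is a multiple of lcm(8, 2) = 8 and divides |G| = 32.
Closing under the operation: H = {(0,0), (0,2), (0,4), (0,6), (1,1), (1,3), (1,5), (1,7), (2,0), (2,2), (2,4), (2,6), (3,1), (3,3), (3,5), (3,7)}, so |H| = 16.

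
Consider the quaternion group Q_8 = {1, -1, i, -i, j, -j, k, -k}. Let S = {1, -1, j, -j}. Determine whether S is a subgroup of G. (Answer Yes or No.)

Yes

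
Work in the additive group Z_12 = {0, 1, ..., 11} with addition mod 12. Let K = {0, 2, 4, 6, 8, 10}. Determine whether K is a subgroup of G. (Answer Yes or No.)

|K| = 6 divides |G| = 12, consistent with Lagrange.
K contains the identity, every element's inverse is in K, and K is closed under +: it is a subgroup.
In fact K = ⟨2⟩.

Yes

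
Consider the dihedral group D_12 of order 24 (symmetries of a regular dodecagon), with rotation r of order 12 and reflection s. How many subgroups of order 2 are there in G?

|G| = 24 and 2 | 24, so subgroups of order 2 are possible by Lagrange.
The subgroups of order 2 are: {e, r^10s}; {e, r^11s}; {e, r^2s}; {e, r^3s}; … (13 in all).
So G has 13 subgroups of order 2.

13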